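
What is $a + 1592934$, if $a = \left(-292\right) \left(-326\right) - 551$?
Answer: $1687575$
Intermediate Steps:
$a = 94641$ ($a = 95192 - 551 = 94641$)
$a + 1592934 = 94641 + 1592934 = 1687575$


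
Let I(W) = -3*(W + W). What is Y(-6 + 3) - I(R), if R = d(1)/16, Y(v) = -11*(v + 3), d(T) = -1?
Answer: -3/8 ≈ -0.37500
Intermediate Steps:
Y(v) = -33 - 11*v (Y(v) = -11*(3 + v) = -33 - 11*v)
R = -1/16 ≈ -0.062500
I(W) = -6*W
Y(-6 + 3) - I(R) = (-33 - 11*(-6 + 3)) - (-6)*(-1)/16 = (-33 - 11*(-3)) - 1*3/8 = (-33 + 33) - 3/8 = 0 - 3/8 = -3/8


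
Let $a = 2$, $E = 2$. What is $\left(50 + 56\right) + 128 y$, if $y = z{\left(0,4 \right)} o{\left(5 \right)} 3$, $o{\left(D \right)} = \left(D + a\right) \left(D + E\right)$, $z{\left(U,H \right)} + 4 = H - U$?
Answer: $106$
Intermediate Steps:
$z{\left(U,H \right)} = -4 + H - U$ ($z{\left(U,H \right)} = -4 + \left(H - U\right) = -4 + H - U$)
$o{\left(D \right)} = \left(2 + D\right)^{2}$ ($o{\left(D \right)} = \left(D + 2\right) \left(D + 2\right) = \left(2 + D\right) \left(2 + D\right) = \left(2 + D\right)^{2}$)
$y = 0$ ($y = \left(-4 + 4 - 0\right) \left(4 + 5^{2} + 4 \cdot 5\right) 3 = \left(-4 + 4 + 0\right) \left(4 + 25 + 20\right) 3 = 0 \cdot 49 \cdot 3 = 0 \cdot 3 = 0$)
$\left(50 + 56\right) + 128 y = \left(50 + 56\right) + 128 \cdot 0 = 106 + 0 = 106$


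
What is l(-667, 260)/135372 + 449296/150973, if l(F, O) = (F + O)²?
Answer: 85830624589/20437516956 ≈ 4.1997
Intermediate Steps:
l(-667, 260)/135372 + 449296/150973 = (-667 + 260)²/135372 + 449296/150973 = (-407)²*(1/135372) + 449296*(1/150973) = 165649*(1/135372) + 449296/150973 = 165649/135372 + 449296/150973 = 85830624589/20437516956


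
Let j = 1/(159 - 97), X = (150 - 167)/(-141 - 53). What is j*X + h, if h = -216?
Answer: -2598031/12028 ≈ -216.00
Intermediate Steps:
X = 17/194 (X = -17/(-194) = -17*(-1/194) = 17/194 ≈ 0.087629)
j = 1/62 ≈ 0.016129
j*X + h = (1/62)*(17/194) - 216 = 17/12028 - 216 = -2598031/12028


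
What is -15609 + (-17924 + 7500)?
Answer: -26033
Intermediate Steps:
-15609 + (-17924 + 7500) = -15609 - 10424 = -26033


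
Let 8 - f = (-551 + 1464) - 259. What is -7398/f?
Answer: 3699/323 ≈ 11.452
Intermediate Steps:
f = -646 (f = 8 - ((-551 + 1464) - 259) = 8 - (913 - 259) = 8 - 1*654 = 8 - 654 = -646)
-7398/f = -7398/(-646) = -7398*(-1/646) = 3699/323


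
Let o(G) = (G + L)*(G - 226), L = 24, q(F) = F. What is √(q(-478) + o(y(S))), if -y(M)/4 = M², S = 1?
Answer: I*√5078 ≈ 71.26*I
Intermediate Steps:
y(M) = -4*M²
o(G) = (-226 + G)*(24 + G) (o(G) = (G + 24)*(G - 226) = (24 + G)*(-226 + G) = (-226 + G)*(24 + G))
√(q(-478) + o(y(S))) = √(-478 + (-5424 + (-4*1²)² - (-808)*1²)) = √(-478 + (-5424 + (-4*1)² - (-808))) = √(-478 + (-5424 + (-4)² - 202*(-4))) = √(-478 + (-5424 + 16 + 808)) = √(-478 - 4600) = √(-5078) = I*√5078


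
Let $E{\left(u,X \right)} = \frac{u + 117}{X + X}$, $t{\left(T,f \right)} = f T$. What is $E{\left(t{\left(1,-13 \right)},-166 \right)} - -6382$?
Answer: $\frac{529680}{83} \approx 6381.7$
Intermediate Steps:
$t{\left(T,f \right)} = T f$
$E{\left(u,X \right)} = \frac{117 + u}{2 X}$
$E{\left(t{\left(1,-13 \right)},-166 \right)} - -6382 = \frac{117 + 1 \left(-13\right)}{2 \left(-166\right)} - -6382 = \frac{1}{2} \left(- \frac{1}{166}\right) \left(117 - 13\right) + 6382 = \frac{1}{2} \left(- \frac{1}{166}\right) 104 + 6382 = - \frac{26}{83} + 6382 = \frac{529680}{83}$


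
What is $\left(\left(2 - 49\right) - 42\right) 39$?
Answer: $-3471$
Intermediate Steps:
$\left(\left(2 - 49\right) - 42\right) 39 = \left(-47 - 42\right) 39 = \left(-89\right) 39 = -3471$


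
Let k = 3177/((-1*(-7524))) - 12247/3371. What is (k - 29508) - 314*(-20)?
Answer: -65469176097/2818156 ≈ -23231.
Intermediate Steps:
k = -9048529/2818156 (k = 3177/7524 - 12247*1/3371 = 3177*(1/7524) - 12247/3371 = 353/836 - 12247/3371 = -9048529/2818156 ≈ -3.2108)
(k - 29508) - 314*(-20) = (-9048529/2818156 - 29508) - 314*(-20) = -83167195777/2818156 + 6280 = -65469176097/2818156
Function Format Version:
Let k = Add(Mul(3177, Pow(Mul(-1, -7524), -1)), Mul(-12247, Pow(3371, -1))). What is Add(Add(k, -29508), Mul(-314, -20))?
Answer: Rational(-65469176097, 2818156) ≈ -23231.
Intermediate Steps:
k = Rational(-9048529, 2818156) (k = Add(Mul(3177, Pow(7524, -1)), Mul(-12247, Rational(1, 3371))) = Add(Mul(3177, Rational(1, 7524)), Rational(-12247, 3371)) = Add(Rational(353, 836), Rational(-12247, 3371)) = Rational(-9048529, 2818156) ≈ -3.2108)
Add(Add(k, -29508), Mul(-314, -20)) = Add(Add(Rational(-9048529, 2818156), -29508), Mul(-314, -20)) = Add(Rational(-83167195777, 2818156), 6280) = Rational(-65469176097, 2818156)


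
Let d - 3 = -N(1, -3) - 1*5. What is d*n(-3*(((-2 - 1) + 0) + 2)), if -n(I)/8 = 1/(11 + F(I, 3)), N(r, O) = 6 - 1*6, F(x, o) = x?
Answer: 8/7 ≈ 1.1429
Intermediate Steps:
N(r, O) = 0 (N(r, O) = 6 - 6 = 0)
n(I) = -8/(11 + I)
d = -2 (d = 3 + (-1*0 - 1*5) = 3 + (0 - 5) = 3 - 5 = -2)
d*n(-3*(((-2 - 1) + 0) + 2)) = -(-16)/(11 - 3*(((-2 - 1) + 0) + 2)) = -(-16)/(11 - 3*((-3 + 0) + 2)) = -(-16)/(11 - 3*(-3 + 2)) = -(-16)/(11 - 3*(-1)) = -(-16)/(11 + 3) = -(-16)/14 = -2*(-4/7) = 8/7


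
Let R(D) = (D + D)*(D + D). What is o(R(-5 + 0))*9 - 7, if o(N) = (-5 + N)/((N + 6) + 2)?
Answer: 11/12 ≈ 0.91667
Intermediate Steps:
R(D) = 4*D**2 (R(D) = (2*D)*(2*D) = 4*D**2)
o(N) = (-5 + N)/(8 + N) (o(N) = (-5 + N)/((6 + N) + 2) = (-5 + N)/(8 + N))
o(R(-5 + 0))*9 - 7 = ((-5 + 4*(-5 + 0)**2)/(8 + 4*(-5 + 0)**2))*9 - 7 = ((-5 + 4*(-5)**2)/(8 + 4*(-5)**2))*9 - 7 = ((-5 + 4*25)/(8 + 4*25))*9 - 7 = ((-5 + 100)/(8 + 100))*9 - 7 = (95/108)*9 - 7 = 95/12 - 7 = 11/12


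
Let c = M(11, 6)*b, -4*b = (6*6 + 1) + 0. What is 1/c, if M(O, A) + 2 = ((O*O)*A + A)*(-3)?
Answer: 2/40663 ≈ 4.9185e-5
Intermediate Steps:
b = -37/4 (b = -((6*6 + 1) + 0)/4 = -((36 + 1) + 0)/4 = -(37 + 0)/4 = -¼*37 = -37/4 ≈ -9.2500)
M(O, A) = -2 - 3*A - 3*A*O² (M(O, A) = -2 + ((O*O)*A + A)*(-3) = -2 + (O²*A + A)*(-3) = -2 + (A*O² + A)*(-3) = -2 + (A + A*O²)*(-3) = -2 + (-3*A - 3*A*O²) = -2 - 3*A - 3*A*O²)
c = 40663/2 (c = (-2 - 3*6 - 3*6*11²)*(-37/4) = (-2 - 18 - 3*6*121)*(-37/4) = (-2 - 18 - 2178)*(-37/4) = -2198*(-37/4) = 40663/2 ≈ 20332.)
1/c = 1/(40663/2) = 2/40663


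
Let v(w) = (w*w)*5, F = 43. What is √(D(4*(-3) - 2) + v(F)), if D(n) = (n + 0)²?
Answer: 3*√1049 ≈ 97.165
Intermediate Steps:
v(w) = 5*w² (v(w) = w²*5 = 5*w²)
D(n) = n²
√(D(4*(-3) - 2) + v(F)) = √((4*(-3) - 2)² + 5*43²) = √((-12 - 2)² + 5*1849) = √((-14)² + 9245) = √(196 + 9245) = √9441 = 3*√1049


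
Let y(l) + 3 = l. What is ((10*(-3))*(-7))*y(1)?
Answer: -420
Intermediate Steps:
y(l) = -3 + l
((10*(-3))*(-7))*y(1) = ((10*(-3))*(-7))*(-3 + 1) = -30*(-7)*(-2) = 210*(-2) = -420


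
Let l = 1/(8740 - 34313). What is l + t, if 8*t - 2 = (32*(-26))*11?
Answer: -116996479/102292 ≈ -1143.8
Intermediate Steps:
l = -1/25573 (l = 1/(-25573) = -1/25573 ≈ -3.9104e-5)
t = -4575/4 (t = ¼ + ((32*(-26))*11)/8 = ¼ + (-832*11)/8 = ¼ + (⅛)*(-9152) = ¼ - 1144 = -4575/4 ≈ -1143.8)
l + t = -1/25573 - 4575/4 = -116996479/102292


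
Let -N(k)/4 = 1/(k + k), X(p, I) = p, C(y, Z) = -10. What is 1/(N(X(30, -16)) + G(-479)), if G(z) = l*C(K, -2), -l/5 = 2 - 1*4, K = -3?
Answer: -15/1501 ≈ -0.0099933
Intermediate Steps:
l = 10 (l = -5*(2 - 1*4) = -5*(2 - 4) = -5*(-2) = 10)
G(z) = -100 (G(z) = 10*(-10) = -100)
N(k) = -2/k (N(k) = -4/(k + k) = -4*1/(2*k) = -2/k)
1/(N(X(30, -16)) + G(-479)) = 1/(-2/30 - 100) = 1/(-2*1/30 - 100) = 1/(-1/15 - 100) = 1/(-1501/15) = -15/1501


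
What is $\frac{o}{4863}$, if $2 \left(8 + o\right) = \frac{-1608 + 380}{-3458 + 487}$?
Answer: $- \frac{7718}{4815991} \approx -0.0016026$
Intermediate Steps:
$o = - \frac{23154}{2971}$ ($o = -8 + \frac{\left(-1608 + 380\right) \frac{1}{-3458 + 487}}{2} = -8 + \frac{\left(-1228\right) \frac{1}{-2971}}{2} = -8 + \frac{\left(-1228\right) \left(- \frac{1}{2971}\right)}{2} = -8 + \frac{1}{2} \cdot \frac{1228}{2971} = -8 + \frac{614}{2971} = - \frac{23154}{2971} \approx -7.7933$)
$\frac{o}{4863} = - \frac{23154}{2971 \cdot 4863} = \left(- \frac{23154}{2971}\right) \frac{1}{4863} = - \frac{7718}{4815991}$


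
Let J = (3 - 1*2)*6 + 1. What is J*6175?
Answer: 43225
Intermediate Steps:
J = 7 (J = (3 - 2)*6 + 1 = 1*6 + 1 = 6 + 1 = 7)
J*6175 = 7*6175 = 43225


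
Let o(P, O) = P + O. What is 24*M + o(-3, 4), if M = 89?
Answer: 2137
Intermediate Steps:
o(P, O) = O + P
24*M + o(-3, 4) = 24*89 + (4 - 3) = 2136 + 1 = 2137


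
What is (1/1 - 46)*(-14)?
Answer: 630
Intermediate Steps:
(1/1 - 46)*(-14) = (1 - 46)*(-14) = -45*(-14) = 630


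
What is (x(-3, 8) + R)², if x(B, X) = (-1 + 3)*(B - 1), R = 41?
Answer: 1089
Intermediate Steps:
x(B, X) = -2 + 2*B (x(B, X) = 2*(-1 + B) = -2 + 2*B)
(x(-3, 8) + R)² = ((-2 + 2*(-3)) + 41)² = ((-2 - 6) + 41)² = (-8 + 41)² = 33² = 1089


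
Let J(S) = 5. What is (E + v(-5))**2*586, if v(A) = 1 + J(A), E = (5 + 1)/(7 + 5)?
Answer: 49517/2 ≈ 24759.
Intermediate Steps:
E = 1/2 (E = 6/12 = 6*(1/12) = 1/2 ≈ 0.50000)
v(A) = 6 (v(A) = 1 + 5 = 6)
(E + v(-5))**2*586 = (1/2 + 6)**2*586 = (13/2)**2*586 = (169/4)*586 = 49517/2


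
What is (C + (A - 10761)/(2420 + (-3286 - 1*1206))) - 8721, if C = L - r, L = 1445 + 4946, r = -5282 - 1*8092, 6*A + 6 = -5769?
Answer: 45789783/4144 ≈ 11050.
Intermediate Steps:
A = -1925/2 (A = -1 + (1/6)*(-5769) = -1 - 1923/2 = -1925/2 ≈ -962.50)
r = -13374 (r = -5282 - 8092 = -13374)
L = 6391
C = 19765 (C = 6391 - 1*(-13374) = 6391 + 13374 = 19765)
(C + (A - 10761)/(2420 + (-3286 - 1*1206))) - 8721 = (19765 + (-1925/2 - 10761)/(2420 + (-3286 - 1*1206))) - 8721 = (19765 - 23447/(2*(2420 + (-3286 - 1206)))) - 8721 = (19765 - 23447/(2*(2420 - 4492))) - 8721 = (19765 - 23447/2/(-2072)) - 8721 = (19765 - 23447/2*(-1/2072)) - 8721 = (19765 + 23447/4144) - 8721 = 81929607/4144 - 8721 = 45789783/4144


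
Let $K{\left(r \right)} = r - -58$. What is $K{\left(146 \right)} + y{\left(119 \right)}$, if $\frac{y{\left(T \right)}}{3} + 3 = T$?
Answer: $552$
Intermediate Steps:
$y{\left(T \right)} = -9 + 3 T$
$K{\left(r \right)} = 58 + r$ ($K{\left(r \right)} = r + 58 = 58 + r$)
$K{\left(146 \right)} + y{\left(119 \right)} = \left(58 + 146\right) + \left(-9 + 3 \cdot 119\right) = 204 + \left(-9 + 357\right) = 204 + 348 = 552$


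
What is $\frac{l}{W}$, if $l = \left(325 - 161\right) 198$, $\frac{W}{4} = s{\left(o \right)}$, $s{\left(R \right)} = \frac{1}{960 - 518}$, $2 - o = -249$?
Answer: $3588156$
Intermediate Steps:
$o = 251$ ($o = 2 - -249 = 2 + 249 = 251$)
$s{\left(R \right)} = \frac{1}{442}$
$W = \frac{2}{221}$ ($W = 4 \cdot \frac{1}{442} = \frac{2}{221} \approx 0.0090498$)
$l = 32472$ ($l = 164 \cdot 198 = 32472$)
$\frac{l}{W} = \frac{32472}{\frac{2}{221}} = 32472 \cdot \frac{221}{2} = 3588156$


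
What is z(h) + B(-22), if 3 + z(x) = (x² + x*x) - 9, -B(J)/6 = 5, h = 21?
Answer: 840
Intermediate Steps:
B(J) = -30 (B(J) = -6*5 = -30)
z(x) = -12 + 2*x² (z(x) = -3 + ((x² + x*x) - 9) = -3 + ((x² + x²) - 9) = -3 + (2*x² - 9) = -3 + (-9 + 2*x²) = -12 + 2*x²)
z(h) + B(-22) = (-12 + 2*21²) - 30 = (-12 + 2*441) - 30 = (-12 + 882) - 30 = 870 - 30 = 840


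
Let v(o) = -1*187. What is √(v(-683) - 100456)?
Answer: I*√100643 ≈ 317.24*I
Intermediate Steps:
v(o) = -187
√(v(-683) - 100456) = √(-187 - 100456) = √(-100643) = I*√100643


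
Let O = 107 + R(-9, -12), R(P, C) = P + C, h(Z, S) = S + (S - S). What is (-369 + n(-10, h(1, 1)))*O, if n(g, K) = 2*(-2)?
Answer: -32078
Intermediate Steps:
h(Z, S) = S (h(Z, S) = S + 0 = S)
R(P, C) = C + P
O = 86 (O = 107 + (-12 - 9) = 107 - 21 = 86)
n(g, K) = -4
(-369 + n(-10, h(1, 1)))*O = (-369 - 4)*86 = -373*86 = -32078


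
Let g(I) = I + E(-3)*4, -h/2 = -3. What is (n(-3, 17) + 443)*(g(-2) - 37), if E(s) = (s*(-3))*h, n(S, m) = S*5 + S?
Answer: 75225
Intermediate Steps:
h = 6 (h = -2*(-3) = 6)
n(S, m) = 6*S (n(S, m) = 5*S + S = 6*S)
E(s) = -18*s (E(s) = (s*(-3))*6 = -3*s*6 = -18*s)
g(I) = 216 + I (g(I) = I - 18*(-3)*4 = I + 54*4 = I + 216 = 216 + I)
(n(-3, 17) + 443)*(g(-2) - 37) = (6*(-3) + 443)*((216 - 2) - 37) = (-18 + 443)*(214 - 37) = 425*177 = 75225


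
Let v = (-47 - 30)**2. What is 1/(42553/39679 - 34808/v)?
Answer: -235256791/1128849895 ≈ -0.20840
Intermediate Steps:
v = 5929 (v = (-77)**2 = 5929)
1/(42553/39679 - 34808/v) = 1/(42553/39679 - 34808/5929) = 1/(-1128849895/235256791) = -235256791/1128849895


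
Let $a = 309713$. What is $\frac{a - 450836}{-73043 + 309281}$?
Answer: $- \frac{47041}{78746} \approx -0.59738$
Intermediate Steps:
$\frac{a - 450836}{-73043 + 309281} = \frac{309713 - 450836}{-73043 + 309281} = - \frac{141123}{236238} = \left(-141123\right) \frac{1}{236238} = - \frac{47041}{78746}$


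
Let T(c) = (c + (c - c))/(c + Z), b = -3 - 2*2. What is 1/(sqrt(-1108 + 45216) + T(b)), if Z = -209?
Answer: -1512/2057902799 + 93312*sqrt(11027)/2057902799 ≈ 0.0047607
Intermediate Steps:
b = -7 (b = -3 - 4 = -7)
T(c) = c/(-209 + c) (T(c) = (c + (c - c))/(c - 209) = (c + 0)/(-209 + c) = c/(-209 + c))
1/(sqrt(-1108 + 45216) + T(b)) = 1/(sqrt(-1108 + 45216) - 7/(-209 - 7)) = 1/(sqrt(44108) - 7/(-216)) = 1/(2*sqrt(11027) - 7*(-1/216)) = 1/(2*sqrt(11027) + 7/216) = 1/(7/216 + 2*sqrt(11027))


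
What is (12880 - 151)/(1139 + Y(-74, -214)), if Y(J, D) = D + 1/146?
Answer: 619478/45017 ≈ 13.761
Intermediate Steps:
Y(J, D) = 1/146 + D (Y(J, D) = D + 1/146 = 1/146 + D)
(12880 - 151)/(1139 + Y(-74, -214)) = (12880 - 151)/(1139 + (1/146 - 214)) = 12729/(1139 - 31243/146) = 12729/(135051/146) = 12729*(146/135051) = 619478/45017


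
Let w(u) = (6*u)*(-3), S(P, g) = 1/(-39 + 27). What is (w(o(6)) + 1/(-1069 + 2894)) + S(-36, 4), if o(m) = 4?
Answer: -1578613/21900 ≈ -72.083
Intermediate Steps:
S(P, g) = -1/12 (S(P, g) = 1/(-12) = -1/12)
w(u) = -18*u
(w(o(6)) + 1/(-1069 + 2894)) + S(-36, 4) = (-18*4 + 1/(-1069 + 2894)) - 1/12 = (-72 + 1/1825) - 1/12 = -131399/1825 - 1/12 = -1578613/21900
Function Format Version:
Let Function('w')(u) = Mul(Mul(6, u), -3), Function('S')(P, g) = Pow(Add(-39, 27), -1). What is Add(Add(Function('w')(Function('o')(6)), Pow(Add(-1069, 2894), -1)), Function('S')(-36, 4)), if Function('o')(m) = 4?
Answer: Rational(-1578613, 21900) ≈ -72.083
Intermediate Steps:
Function('S')(P, g) = Rational(-1, 12) (Function('S')(P, g) = Pow(-12, -1) = Rational(-1, 12))
Function('w')(u) = Mul(-18, u)
Add(Add(Function('w')(Function('o')(6)), Pow(Add(-1069, 2894), -1)), Function('S')(-36, 4)) = Add(Add(Mul(-18, 4), Pow(Add(-1069, 2894), -1)), Rational(-1, 12)) = Add(Add(-72, Pow(1825, -1)), Rational(-1, 12)) = Add(Add(-72, Rational(1, 1825)), Rational(-1, 12)) = Add(Rational(-131399, 1825), Rational(-1, 12)) = Rational(-1578613, 21900)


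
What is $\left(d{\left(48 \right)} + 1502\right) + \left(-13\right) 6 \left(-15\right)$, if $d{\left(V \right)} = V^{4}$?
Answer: $5311088$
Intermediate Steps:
$\left(d{\left(48 \right)} + 1502\right) + \left(-13\right) 6 \left(-15\right) = \left(48^{4} + 1502\right) + \left(-13\right) 6 \left(-15\right) = \left(5308416 + 1502\right) - -1170 = 5309918 + 1170 = 5311088$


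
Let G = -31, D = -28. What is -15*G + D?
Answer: 437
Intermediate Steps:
-15*G + D = -15*(-31) - 28 = 465 - 28 = 437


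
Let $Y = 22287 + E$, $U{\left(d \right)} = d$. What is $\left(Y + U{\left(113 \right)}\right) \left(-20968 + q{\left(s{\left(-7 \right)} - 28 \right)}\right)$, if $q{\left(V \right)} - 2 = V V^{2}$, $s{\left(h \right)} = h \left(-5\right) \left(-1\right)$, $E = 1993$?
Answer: $-6610820109$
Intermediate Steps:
$s{\left(h \right)} = 5 h$ ($s{\left(h \right)} = - 5 h \left(-1\right) = 5 h$)
$Y = 24280$ ($Y = 22287 + 1993 = 24280$)
$q{\left(V \right)} = 2 + V^{3}$ ($q{\left(V \right)} = 2 + V V^{2} = 2 + V^{3}$)
$\left(Y + U{\left(113 \right)}\right) \left(-20968 + q{\left(s{\left(-7 \right)} - 28 \right)}\right) = \left(24280 + 113\right) \left(-20968 + \left(2 + \left(5 \left(-7\right) - 28\right)^{3}\right)\right) = 24393 \left(-20968 + \left(2 + \left(-35 - 28\right)^{3}\right)\right) = 24393 \left(-20968 + \left(2 + \left(-63\right)^{3}\right)\right) = 24393 \left(-20968 + \left(2 - 250047\right)\right) = 24393 \left(-20968 - 250045\right) = 24393 \left(-271013\right) = -6610820109$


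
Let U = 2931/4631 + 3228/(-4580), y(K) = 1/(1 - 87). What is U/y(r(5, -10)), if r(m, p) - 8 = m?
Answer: 32785092/5302495 ≈ 6.1830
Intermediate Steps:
r(m, p) = 8 + m
y(K) = -1/86 (y(K) = 1/(-86) = -1/86)
U = -381222/5302495 (U = 2931*(1/4631) + 3228*(-1/4580) = 2931/4631 - 807/1145 = -381222/5302495 ≈ -0.071895)
U/y(r(5, -10)) = -381222/(5302495*(-1/86)) = -381222/5302495*(-86) = 32785092/5302495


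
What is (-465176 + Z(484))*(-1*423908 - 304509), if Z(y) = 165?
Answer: 338721917587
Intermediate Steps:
(-465176 + Z(484))*(-1*423908 - 304509) = (-465176 + 165)*(-1*423908 - 304509) = -465011*(-423908 - 304509) = -465011*(-728417) = 338721917587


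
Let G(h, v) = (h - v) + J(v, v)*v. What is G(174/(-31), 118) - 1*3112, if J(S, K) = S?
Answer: 331340/31 ≈ 10688.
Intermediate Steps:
G(h, v) = h + v² - v (G(h, v) = (h - v) + v*v = (h - v) + v² = h + v² - v)
G(174/(-31), 118) - 1*3112 = (174/(-31) + 118² - 1*118) - 1*3112 = (174*(-1/31) + 13924 - 118) - 3112 = (-174/31 + 13924 - 118) - 3112 = 427812/31 - 3112 = 331340/31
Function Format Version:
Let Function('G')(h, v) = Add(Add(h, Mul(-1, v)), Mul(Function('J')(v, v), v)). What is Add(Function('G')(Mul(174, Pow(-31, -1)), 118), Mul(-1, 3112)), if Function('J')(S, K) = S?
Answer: Rational(331340, 31) ≈ 10688.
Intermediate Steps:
Function('G')(h, v) = Add(h, Pow(v, 2), Mul(-1, v)) (Function('G')(h, v) = Add(Add(h, Mul(-1, v)), Mul(v, v)) = Add(Add(h, Mul(-1, v)), Pow(v, 2)) = Add(h, Pow(v, 2), Mul(-1, v)))
Add(Function('G')(Mul(174, Pow(-31, -1)), 118), Mul(-1, 3112)) = Add(Add(Mul(174, Pow(-31, -1)), Pow(118, 2), Mul(-1, 118)), Mul(-1, 3112)) = Add(Add(Mul(174, Rational(-1, 31)), 13924, -118), -3112) = Add(Add(Rational(-174, 31), 13924, -118), -3112) = Add(Rational(427812, 31), -3112) = Rational(331340, 31)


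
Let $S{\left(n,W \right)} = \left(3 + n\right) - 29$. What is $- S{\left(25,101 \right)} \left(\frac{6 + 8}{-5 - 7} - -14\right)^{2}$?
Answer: $\frac{5929}{36} \approx 164.69$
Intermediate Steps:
$S{\left(n,W \right)} = -26 + n$
$- S{\left(25,101 \right)} \left(\frac{6 + 8}{-5 - 7} - -14\right)^{2} = - (-26 + 25) \left(\frac{6 + 8}{-5 - 7} - -14\right)^{2} = \left(-1\right) \left(-1\right) \left(\frac{14}{-12} + 14\right)^{2} = 1 \left(14 \left(- \frac{1}{12}\right) + 14\right)^{2} = 1 \left(- \frac{7}{6} + 14\right)^{2} = 1 \left(\frac{77}{6}\right)^{2} = 1 \cdot \frac{5929}{36} = \frac{5929}{36}$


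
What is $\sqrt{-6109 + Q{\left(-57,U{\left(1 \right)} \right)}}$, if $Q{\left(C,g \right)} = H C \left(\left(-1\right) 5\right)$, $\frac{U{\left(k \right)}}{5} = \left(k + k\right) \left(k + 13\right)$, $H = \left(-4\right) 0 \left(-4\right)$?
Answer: $i \sqrt{6109} \approx 78.16 i$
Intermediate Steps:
$H = 0$ ($H = 0 \left(-4\right) = 0$)
$U{\left(k \right)} = 10 k \left(13 + k\right)$ ($U{\left(k \right)} = 5 \left(k + k\right) \left(k + 13\right) = 5 \cdot 2 k \left(13 + k\right) = 10 k \left(13 + k\right)$)
$Q{\left(C,g \right)} = 0$ ($Q{\left(C,g \right)} = 0 C \left(\left(-1\right) 5\right) = 0 \left(-5\right) = 0$)
$\sqrt{-6109 + Q{\left(-57,U{\left(1 \right)} \right)}} = \sqrt{-6109 + 0} = \sqrt{-6109} = i \sqrt{6109}$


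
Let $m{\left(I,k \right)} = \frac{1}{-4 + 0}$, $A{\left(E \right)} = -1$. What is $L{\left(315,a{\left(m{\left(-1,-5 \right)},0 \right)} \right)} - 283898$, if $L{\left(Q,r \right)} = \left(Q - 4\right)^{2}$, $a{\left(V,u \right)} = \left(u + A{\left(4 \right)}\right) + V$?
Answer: $-187177$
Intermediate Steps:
$m{\left(I,k \right)} = - \frac{1}{4}$ ($m{\left(I,k \right)} = \frac{1}{-4} = - \frac{1}{4}$)
$a{\left(V,u \right)} = -1 + V + u$ ($a{\left(V,u \right)} = \left(u - 1\right) + V = \left(-1 + u\right) + V = -1 + V + u$)
$L{\left(Q,r \right)} = \left(-4 + Q\right)^{2}$
$L{\left(315,a{\left(m{\left(-1,-5 \right)},0 \right)} \right)} - 283898 = \left(-4 + 315\right)^{2} - 283898 = 311^{2} - 283898 = 96721 - 283898 = -187177$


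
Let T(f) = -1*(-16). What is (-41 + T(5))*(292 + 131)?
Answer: -10575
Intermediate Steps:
T(f) = 16
(-41 + T(5))*(292 + 131) = (-41 + 16)*(292 + 131) = -25*423 = -10575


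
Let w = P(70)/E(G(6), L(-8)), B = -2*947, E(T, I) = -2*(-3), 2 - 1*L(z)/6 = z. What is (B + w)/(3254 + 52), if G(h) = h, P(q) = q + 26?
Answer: -313/551 ≈ -0.56806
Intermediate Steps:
P(q) = 26 + q
L(z) = 12 - 6*z
E(T, I) = 6
B = -1894
w = 16 (w = (26 + 70)/6 = 96*(⅙) = 16)
(B + w)/(3254 + 52) = (-1894 + 16)/(3254 + 52) = -1878/3306 = -1878*1/3306 = -313/551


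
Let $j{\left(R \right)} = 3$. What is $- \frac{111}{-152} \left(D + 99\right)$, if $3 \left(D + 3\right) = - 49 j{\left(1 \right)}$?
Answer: $\frac{5217}{152} \approx 34.322$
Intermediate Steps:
$D = -52$ ($D = -3 + \frac{\left(-49\right) 3}{3} = -3 + \frac{1}{3} \left(-147\right) = -3 - 49 = -52$)
$- \frac{111}{-152} \left(D + 99\right) = - \frac{111}{-152} \left(-52 + 99\right) = \left(-111\right) \left(- \frac{1}{152}\right) 47 = \frac{111}{152} \cdot 47 = \frac{5217}{152}$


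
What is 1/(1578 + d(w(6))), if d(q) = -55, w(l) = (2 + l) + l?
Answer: 1/1523 ≈ 0.00065660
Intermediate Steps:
w(l) = 2 + 2*l
1/(1578 + d(w(6))) = 1/(1578 - 55) = 1/1523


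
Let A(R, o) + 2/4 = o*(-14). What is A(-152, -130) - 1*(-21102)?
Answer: 45843/2 ≈ 22922.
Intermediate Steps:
A(R, o) = -½ - 14*o (A(R, o) = -½ + o*(-14) = -½ - 14*o)
A(-152, -130) - 1*(-21102) = (-½ - 14*(-130)) - 1*(-21102) = (-½ + 1820) + 21102 = 3639/2 + 21102 = 45843/2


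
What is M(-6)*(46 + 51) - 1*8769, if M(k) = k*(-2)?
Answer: -7605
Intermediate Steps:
M(k) = -2*k
M(-6)*(46 + 51) - 1*8769 = (-2*(-6))*(46 + 51) - 1*8769 = 12*97 - 8769 = 1164 - 8769 = -7605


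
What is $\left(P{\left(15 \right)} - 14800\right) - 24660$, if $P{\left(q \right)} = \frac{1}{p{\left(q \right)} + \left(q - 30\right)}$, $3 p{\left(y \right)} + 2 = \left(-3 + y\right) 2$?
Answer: $- \frac{907583}{23} \approx -39460.0$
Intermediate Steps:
$p{\left(y \right)} = - \frac{8}{3} + \frac{2 y}{3}$ ($p{\left(y \right)} = - \frac{2}{3} + \frac{\left(-3 + y\right) 2}{3} = - \frac{2}{3} + \frac{-6 + 2 y}{3} = - \frac{2}{3} + \left(-2 + \frac{2 y}{3}\right) = - \frac{8}{3} + \frac{2 y}{3}$)
$P{\left(q \right)} = \frac{1}{- \frac{98}{3} + \frac{5 q}{3}}$ ($P{\left(q \right)} = \frac{1}{\left(- \frac{8}{3} + \frac{2 q}{3}\right) + \left(q - 30\right)} = \frac{1}{\left(- \frac{8}{3} + \frac{2 q}{3}\right) + \left(-30 + q\right)} = \frac{1}{- \frac{98}{3} + \frac{5 q}{3}}$)
$\left(P{\left(15 \right)} - 14800\right) - 24660 = \left(\frac{3}{-98 + 5 \cdot 15} - 14800\right) - 24660 = \left(\frac{3}{-98 + 75} - 14800\right) - 24660 = \left(\frac{3}{-23} - 14800\right) - 24660 = \left(3 \left(- \frac{1}{23}\right) - 14800\right) - 24660 = \left(- \frac{3}{23} - 14800\right) - 24660 = - \frac{340403}{23} - 24660 = - \frac{907583}{23}$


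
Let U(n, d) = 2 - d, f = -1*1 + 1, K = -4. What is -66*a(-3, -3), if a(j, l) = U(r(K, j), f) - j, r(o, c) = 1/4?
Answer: -330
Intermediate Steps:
f = 0 (f = -1 + 1 = 0)
r(o, c) = ¼
a(j, l) = 2 - j (a(j, l) = (2 - 1*0) - j = (2 + 0) - j = 2 - j)
-66*a(-3, -3) = -66*(2 - 1*(-3)) = -66*(2 + 3) = -66*5 = -330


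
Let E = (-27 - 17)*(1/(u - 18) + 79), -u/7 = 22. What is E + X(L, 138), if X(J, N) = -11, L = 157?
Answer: -149930/43 ≈ -3486.7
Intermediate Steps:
u = -154 (u = -7*22 = -154)
E = -149457/43 (E = (-27 - 17)*(1/(-154 - 18) + 79) = -44*(1/(-172) + 79) = -44*(-1/172 + 79) = -44*13587/172 = -149457/43 ≈ -3475.7)
E + X(L, 138) = -149457/43 - 11 = -149930/43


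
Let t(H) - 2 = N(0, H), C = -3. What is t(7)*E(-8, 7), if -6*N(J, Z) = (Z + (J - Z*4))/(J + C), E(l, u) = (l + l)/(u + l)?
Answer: 40/3 ≈ 13.333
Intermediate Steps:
E(l, u) = 2*l/(l + u) (E(l, u) = (2*l)/(l + u) = 2*l/(l + u))
N(J, Z) = -(J - 3*Z)/(6*(-3 + J)) (N(J, Z) = -(Z + (J - Z*4))/(6*(J - 3)) = -(Z + (J - 4*Z))/(6*(-3 + J)) = -(J - 3*Z)/(6*(-3 + J)))
t(H) = 2 - H/6 (t(H) = 2 + (-1*0 + 3*H)/(6*(-3 + 0)) = 2 + (1/6)*(0 + 3*H)/(-3) = 2 + (1/6)*(-1/3)*(3*H) = 2 - H/6)
t(7)*E(-8, 7) = (2 - 1/6*7)*(2*(-8)/(-8 + 7)) = (2 - 7/6)*(2*(-8)/(-1)) = 5*(2*(-8)*(-1))/6 = (5/6)*16 = 40/3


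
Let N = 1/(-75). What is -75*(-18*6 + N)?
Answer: 8101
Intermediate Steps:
N = -1/75 ≈ -0.013333
-75*(-18*6 + N) = -75*(-18*6 - 1/75) = -75*(-108 - 1/75) = -75*(-8101/75) = 8101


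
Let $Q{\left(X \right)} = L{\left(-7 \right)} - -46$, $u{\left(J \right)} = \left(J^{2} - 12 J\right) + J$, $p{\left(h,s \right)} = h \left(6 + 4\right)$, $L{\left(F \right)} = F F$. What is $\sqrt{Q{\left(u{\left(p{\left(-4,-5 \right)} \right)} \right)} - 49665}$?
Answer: $i \sqrt{49570} \approx 222.64 i$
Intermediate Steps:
$L{\left(F \right)} = F^{2}$
$p{\left(h,s \right)} = 10 h$ ($p{\left(h,s \right)} = h 10 = 10 h$)
$u{\left(J \right)} = J^{2} - 11 J$
$Q{\left(X \right)} = 95$ ($Q{\left(X \right)} = \left(-7\right)^{2} - -46 = 49 + 46 = 95$)
$\sqrt{Q{\left(u{\left(p{\left(-4,-5 \right)} \right)} \right)} - 49665} = \sqrt{95 - 49665} = \sqrt{-49570} = i \sqrt{49570}$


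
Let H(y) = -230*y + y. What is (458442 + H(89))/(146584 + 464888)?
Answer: 438061/611472 ≈ 0.71640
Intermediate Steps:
H(y) = -229*y
(458442 + H(89))/(146584 + 464888) = (458442 - 229*89)/(146584 + 464888) = (458442 - 20381)/611472 = 438061*(1/611472) = 438061/611472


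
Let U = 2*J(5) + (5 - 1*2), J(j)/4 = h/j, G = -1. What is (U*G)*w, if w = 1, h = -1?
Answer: -7/5 ≈ -1.4000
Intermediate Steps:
J(j) = -4/j (J(j) = 4*(-1/j) = -4/j)
U = 7/5 (U = 2*(-4/5) + (5 - 1*2) = 2*(-4*⅕) + (5 - 2) = 2*(-⅘) + 3 = -8/5 + 3 = 7/5 ≈ 1.4000)
(U*G)*w = ((7/5)*(-1))*1 = -7/5*1 = -7/5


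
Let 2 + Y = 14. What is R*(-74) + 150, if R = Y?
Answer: -738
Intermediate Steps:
Y = 12 (Y = -2 + 14 = 12)
R = 12
R*(-74) + 150 = 12*(-74) + 150 = -888 + 150 = -738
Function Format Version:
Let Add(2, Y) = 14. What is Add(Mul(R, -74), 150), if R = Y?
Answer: -738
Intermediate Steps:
Y = 12 (Y = Add(-2, 14) = 12)
R = 12
Add(Mul(R, -74), 150) = Add(Mul(12, -74), 150) = Add(-888, 150) = -738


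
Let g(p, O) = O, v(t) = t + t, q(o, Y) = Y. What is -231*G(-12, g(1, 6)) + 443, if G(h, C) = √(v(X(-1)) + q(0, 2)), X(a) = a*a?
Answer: -19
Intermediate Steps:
X(a) = a²
v(t) = 2*t
G(h, C) = 2 (G(h, C) = √(2*(-1)² + 2) = √(2*1 + 2) = √(2 + 2) = √4 = 2)
-231*G(-12, g(1, 6)) + 443 = -231*2 + 443 = -462 + 443 = -19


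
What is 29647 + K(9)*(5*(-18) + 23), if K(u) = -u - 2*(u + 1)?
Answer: 31590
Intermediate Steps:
K(u) = -2 - 3*u (K(u) = -u - 2*(1 + u) = -u + (-2 - 2*u) = -2 - 3*u)
29647 + K(9)*(5*(-18) + 23) = 29647 + (-2 - 3*9)*(5*(-18) + 23) = 29647 + (-2 - 27)*(-90 + 23) = 29647 - 29*(-67) = 29647 + 1943 = 31590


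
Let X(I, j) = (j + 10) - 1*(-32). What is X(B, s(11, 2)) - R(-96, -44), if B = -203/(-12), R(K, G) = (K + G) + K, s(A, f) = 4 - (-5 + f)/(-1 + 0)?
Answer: 279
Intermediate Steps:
s(A, f) = -1 + f (s(A, f) = 4 - (-5 + f)/(-1) = 4 - (-5 + f)*(-1) = 4 - (5 - f) = 4 + (-5 + f) = -1 + f)
R(K, G) = G + 2*K (R(K, G) = (G + K) + K = G + 2*K)
B = 203/12 (B = -203*(-1/12) = 203/12 ≈ 16.917)
X(I, j) = 42 + j (X(I, j) = (10 + j) + 32 = 42 + j)
X(B, s(11, 2)) - R(-96, -44) = (42 + (-1 + 2)) - (-44 + 2*(-96)) = (42 + 1) - (-44 - 192) = 43 - 1*(-236) = 43 + 236 = 279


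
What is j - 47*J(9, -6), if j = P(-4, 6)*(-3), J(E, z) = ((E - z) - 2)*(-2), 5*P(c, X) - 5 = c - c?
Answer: 1219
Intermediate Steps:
P(c, X) = 1 (P(c, X) = 1 + (c - c)/5 = 1 + (⅕)*0 = 1 + 0 = 1)
J(E, z) = 4 - 2*E + 2*z (J(E, z) = (-2 + E - z)*(-2) = 4 - 2*E + 2*z)
j = -3 (j = 1*(-3) = -3)
j - 47*J(9, -6) = -3 - 47*(4 - 2*9 + 2*(-6)) = -3 - 47*(4 - 18 - 12) = -3 - 47*(-26) = -3 + 1222 = 1219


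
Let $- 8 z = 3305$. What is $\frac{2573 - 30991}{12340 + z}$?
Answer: $- \frac{227344}{95415} \approx -2.3827$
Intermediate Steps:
$z = - \frac{3305}{8}$ ($z = \left(- \frac{1}{8}\right) 3305 = - \frac{3305}{8} \approx -413.13$)
$\frac{2573 - 30991}{12340 + z} = \frac{2573 - 30991}{12340 - \frac{3305}{8}} = - \frac{28418}{\frac{95415}{8}} = \left(-28418\right) \frac{8}{95415} = - \frac{227344}{95415}$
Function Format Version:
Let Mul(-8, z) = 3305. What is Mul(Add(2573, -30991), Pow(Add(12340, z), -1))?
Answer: Rational(-227344, 95415) ≈ -2.3827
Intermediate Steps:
z = Rational(-3305, 8) (z = Mul(Rational(-1, 8), 3305) = Rational(-3305, 8) ≈ -413.13)
Mul(Add(2573, -30991), Pow(Add(12340, z), -1)) = Mul(Add(2573, -30991), Pow(Add(12340, Rational(-3305, 8)), -1)) = Mul(-28418, Pow(Rational(95415, 8), -1)) = Mul(-28418, Rational(8, 95415)) = Rational(-227344, 95415)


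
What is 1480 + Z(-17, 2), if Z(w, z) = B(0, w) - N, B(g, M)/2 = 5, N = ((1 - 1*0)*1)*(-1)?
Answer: 1491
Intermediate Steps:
N = -1 (N = ((1 + 0)*1)*(-1) = (1*1)*(-1) = 1*(-1) = -1)
B(g, M) = 10 (B(g, M) = 2*5 = 10)
Z(w, z) = 11 (Z(w, z) = 10 - 1*(-1) = 10 + 1 = 11)
1480 + Z(-17, 2) = 1480 + 11 = 1491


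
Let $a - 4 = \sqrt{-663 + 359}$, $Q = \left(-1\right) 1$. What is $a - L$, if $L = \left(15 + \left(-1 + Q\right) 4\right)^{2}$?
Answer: $-45 + 4 i \sqrt{19} \approx -45.0 + 17.436 i$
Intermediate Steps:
$Q = -1$
$L = 49$ ($L = \left(15 + \left(-1 - 1\right) 4\right)^{2} = \left(15 - 8\right)^{2} = 7^{2} = 49$)
$a = 4 + 4 i \sqrt{19}$ ($a = 4 + \sqrt{-663 + 359} = 4 + \sqrt{-304} = 4 + 4 i \sqrt{19} \approx 4.0 + 17.436 i$)
$a - L = \left(4 + 4 i \sqrt{19}\right) - 49 = -45 + 4 i \sqrt{19}$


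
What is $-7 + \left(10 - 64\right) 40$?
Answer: $-2167$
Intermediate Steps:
$-7 + \left(10 - 64\right) 40 = -7 - 2160 = -2167$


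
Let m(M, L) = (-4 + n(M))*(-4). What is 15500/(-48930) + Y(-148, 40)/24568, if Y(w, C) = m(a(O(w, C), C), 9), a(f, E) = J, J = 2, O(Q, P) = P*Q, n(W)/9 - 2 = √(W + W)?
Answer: -4838338/15026403 ≈ -0.32199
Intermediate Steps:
n(W) = 18 + 9*√2*√W (n(W) = 18 + 9*√(W + W) = 18 + 9*√(2*W) = 18 + 9*(√2*√W) = 18 + 9*√2*√W)
a(f, E) = 2
m(M, L) = -56 - 36*√2*√M (m(M, L) = (-4 + (18 + 9*√2*√M))*(-4) = (14 + 9*√2*√M)*(-4) = -56 - 36*√2*√M)
Y(w, C) = -128 (Y(w, C) = -56 - 36*√2*√2 = -56 - 72 = -128)
15500/(-48930) + Y(-148, 40)/24568 = 15500/(-48930) - 128/24568 = 15500*(-1/48930) - 128*1/24568 = -1550/4893 - 16/3071 = -4838338/15026403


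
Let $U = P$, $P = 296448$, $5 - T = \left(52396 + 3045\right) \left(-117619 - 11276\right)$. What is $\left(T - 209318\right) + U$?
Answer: $7146154830$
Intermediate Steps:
$T = 7146067700$ ($T = 5 - \left(52396 + 3045\right) \left(-117619 - 11276\right) = 5 - 55441 \left(-128895\right) = 5 - -7146067695 = 5 + 7146067695 = 7146067700$)
$U = 296448$
$\left(T - 209318\right) + U = \left(7146067700 - 209318\right) + 296448 = 7145858382 + 296448 = 7146154830$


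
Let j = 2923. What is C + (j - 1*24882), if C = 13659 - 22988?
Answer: -31288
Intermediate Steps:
C = -9329
C + (j - 1*24882) = -9329 + (2923 - 1*24882) = -9329 + (2923 - 24882) = -9329 - 21959 = -31288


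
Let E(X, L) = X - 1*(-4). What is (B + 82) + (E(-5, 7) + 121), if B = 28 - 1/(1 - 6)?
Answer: 1151/5 ≈ 230.20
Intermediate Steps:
E(X, L) = 4 + X (E(X, L) = X + 4 = 4 + X)
B = 141/5 (B = 28 - 1/(-5) = 28 - (-1)/5 = 28 - 1*(-1/5) = 28 + 1/5 = 141/5 ≈ 28.200)
(B + 82) + (E(-5, 7) + 121) = (141/5 + 82) + ((4 - 5) + 121) = 551/5 + (-1 + 121) = 551/5 + 120 = 1151/5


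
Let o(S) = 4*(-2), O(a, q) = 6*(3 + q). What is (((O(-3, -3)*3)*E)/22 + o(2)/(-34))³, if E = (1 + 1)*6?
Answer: 64/4913 ≈ 0.013027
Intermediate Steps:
O(a, q) = 18 + 6*q
E = 12 (E = 2*6 = 12)
o(S) = -8
(((O(-3, -3)*3)*E)/22 + o(2)/(-34))³ = ((((18 + 6*(-3))*3)*12)/22 - 8/(-34))³ = ((((18 - 18)*3)*12)*(1/22) - 8*(-1/34))³ = (((0*3)*12)*(1/22) + 4/17)³ = ((0*12)*(1/22) + 4/17)³ = (0*(1/22) + 4/17)³ = (0 + 4/17)³ = (4/17)³ = 64/4913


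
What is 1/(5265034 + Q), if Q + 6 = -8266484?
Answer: -1/3001456 ≈ -3.3317e-7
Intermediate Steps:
Q = -8266490 (Q = -6 - 8266484 = -8266490)
1/(5265034 + Q) = 1/(5265034 - 8266490) = 1/(-3001456) = -1/3001456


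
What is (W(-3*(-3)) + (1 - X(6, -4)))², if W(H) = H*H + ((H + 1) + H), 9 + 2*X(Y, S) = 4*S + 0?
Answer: 51529/4 ≈ 12882.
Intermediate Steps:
X(Y, S) = -9/2 + 2*S (X(Y, S) = -9/2 + (4*S + 0)/2 = -9/2 + (4*S)/2 = -9/2 + 2*S)
W(H) = 1 + H² + 2*H (W(H) = H² + ((1 + H) + H) = H² + (1 + 2*H) = 1 + H² + 2*H)
(W(-3*(-3)) + (1 - X(6, -4)))² = ((1 + (-3*(-3))² + 2*(-3*(-3))) + (1 - (-9/2 + 2*(-4))))² = ((1 + 9² + 2*9) + (1 - (-9/2 - 8)))² = ((1 + 81 + 18) + (1 - 1*(-25/2)))² = (100 + (1 + 25/2))² = (100 + 27/2)² = (227/2)² = 51529/4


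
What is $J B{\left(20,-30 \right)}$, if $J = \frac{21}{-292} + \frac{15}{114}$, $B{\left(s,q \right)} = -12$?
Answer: $- \frac{993}{1387} \approx -0.71593$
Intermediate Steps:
$J = \frac{331}{5548}$ ($J = 21 \left(- \frac{1}{292}\right) + 15 \cdot \frac{1}{114} = - \frac{21}{292} + \frac{5}{38} = \frac{331}{5548} \approx 0.059661$)
$J B{\left(20,-30 \right)} = \frac{331}{5548} \left(-12\right) = - \frac{993}{1387}$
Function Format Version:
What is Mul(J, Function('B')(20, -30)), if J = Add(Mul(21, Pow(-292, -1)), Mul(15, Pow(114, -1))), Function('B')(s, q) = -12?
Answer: Rational(-993, 1387) ≈ -0.71593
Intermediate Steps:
J = Rational(331, 5548) (J = Add(Mul(21, Rational(-1, 292)), Mul(15, Rational(1, 114))) = Add(Rational(-21, 292), Rational(5, 38)) = Rational(331, 5548) ≈ 0.059661)
Mul(J, Function('B')(20, -30)) = Mul(Rational(331, 5548), -12) = Rational(-993, 1387)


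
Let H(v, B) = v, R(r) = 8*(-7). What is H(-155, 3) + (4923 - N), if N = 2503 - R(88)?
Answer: 2209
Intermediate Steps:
R(r) = -56
N = 2559 (N = 2503 - 1*(-56) = 2503 + 56 = 2559)
H(-155, 3) + (4923 - N) = -155 + (4923 - 1*2559) = -155 + (4923 - 2559) = -155 + 2364 = 2209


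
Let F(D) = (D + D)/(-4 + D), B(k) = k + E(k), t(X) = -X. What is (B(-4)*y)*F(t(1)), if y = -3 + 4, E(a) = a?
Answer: -16/5 ≈ -3.2000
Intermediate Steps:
y = 1
B(k) = 2*k (B(k) = k + k = 2*k)
F(D) = 2*D/(-4 + D) (F(D) = (2*D)/(-4 + D) = 2*D/(-4 + D))
(B(-4)*y)*F(t(1)) = ((2*(-4))*1)*(2*(-1*1)/(-4 - 1*1)) = (-8*1)*(2*(-1)/(-4 - 1)) = -16*(-1)/(-5) = -16*(-1)*(-1)/5 = -8*2/5 = -16/5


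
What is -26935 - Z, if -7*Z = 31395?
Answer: -22450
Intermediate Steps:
Z = -4485 (Z = -⅐*31395 = -4485)
-26935 - Z = -26935 - 1*(-4485) = -26935 + 4485 = -22450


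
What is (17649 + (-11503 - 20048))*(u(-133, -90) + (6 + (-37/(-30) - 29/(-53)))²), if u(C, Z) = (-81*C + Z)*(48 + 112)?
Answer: -10012646286938197/421350 ≈ -2.3763e+10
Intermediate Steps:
u(C, Z) = -12960*C + 160*Z (u(C, Z) = (Z - 81*C)*160 = -12960*C + 160*Z)
(17649 + (-11503 - 20048))*(u(-133, -90) + (6 + (-37/(-30) - 29/(-53)))²) = (17649 + (-11503 - 20048))*((-12960*(-133) + 160*(-90)) + (6 + (-37/(-30) - 29/(-53)))²) = (17649 - 31551)*((1723680 - 14400) + (6 + (-37*(-1/30) - 29*(-1/53)))²) = -13902*(1709280 + (6 + (37/30 + 29/53))²) = -13902*(1709280 + (6 + 2831/1590)²) = -13902*(1709280 + (12371/1590)²) = -13902*(1709280 + 153041641/2528100) = -13902*4321383809641/2528100 = -10012646286938197/421350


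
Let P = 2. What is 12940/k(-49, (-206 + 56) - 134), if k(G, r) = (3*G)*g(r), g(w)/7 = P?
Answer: -6470/1029 ≈ -6.2877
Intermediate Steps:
g(w) = 14 (g(w) = 7*2 = 14)
k(G, r) = 42*G (k(G, r) = (3*G)*14 = 42*G)
12940/k(-49, (-206 + 56) - 134) = 12940/((42*(-49))) = 12940/(-2058) = 12940*(-1/2058) = -6470/1029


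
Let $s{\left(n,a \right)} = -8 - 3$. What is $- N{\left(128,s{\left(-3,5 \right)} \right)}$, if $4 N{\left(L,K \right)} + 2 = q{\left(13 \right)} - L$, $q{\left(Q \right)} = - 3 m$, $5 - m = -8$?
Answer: $\frac{169}{4} \approx 42.25$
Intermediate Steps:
$s{\left(n,a \right)} = -11$ ($s{\left(n,a \right)} = -8 - 3 = -11$)
$m = 13$ ($m = 5 - -8 = 5 + 8 = 13$)
$q{\left(Q \right)} = -39$ ($q{\left(Q \right)} = \left(-3\right) 13 = -39$)
$N{\left(L,K \right)} = - \frac{41}{4} - \frac{L}{4}$ ($N{\left(L,K \right)} = - \frac{1}{2} + \frac{-39 - L}{4} = - \frac{1}{2} - \left(\frac{39}{4} + \frac{L}{4}\right) = - \frac{41}{4} - \frac{L}{4}$)
$- N{\left(128,s{\left(-3,5 \right)} \right)} = - (- \frac{41}{4} - 32) = \left(-1\right) \left(- \frac{169}{4}\right) = \frac{169}{4}$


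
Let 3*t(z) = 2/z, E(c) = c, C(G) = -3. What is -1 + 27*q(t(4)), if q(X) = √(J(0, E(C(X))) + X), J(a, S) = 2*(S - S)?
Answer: -1 + 9*√6/2 ≈ 10.023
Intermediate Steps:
t(z) = 2/(3*z) (t(z) = (2/z)/3 = 2/(3*z))
J(a, S) = 0 (J(a, S) = 2*0 = 0)
q(X) = √X (q(X) = √(0 + X) = √X)
-1 + 27*q(t(4)) = -1 + 27*√((⅔)/4) = -1 + 27*√((⅔)*(¼)) = -1 + 27*√(⅙) = -1 + 27*(√6/6) = -1 + 9*√6/2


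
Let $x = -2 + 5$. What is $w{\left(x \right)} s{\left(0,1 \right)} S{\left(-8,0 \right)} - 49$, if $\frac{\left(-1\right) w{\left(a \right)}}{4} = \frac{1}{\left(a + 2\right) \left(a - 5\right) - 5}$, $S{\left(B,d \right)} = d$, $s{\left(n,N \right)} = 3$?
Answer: $-49$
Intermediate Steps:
$x = 3$
$w{\left(a \right)} = - \frac{4}{-5 + \left(-5 + a\right) \left(2 + a\right)}$ ($w{\left(a \right)} = - \frac{4}{\left(a + 2\right) \left(a - 5\right) - 5} = - \frac{4}{\left(2 + a\right) \left(-5 + a\right) - 5} = - \frac{4}{\left(-5 + a\right) \left(2 + a\right) - 5} = - \frac{4}{-5 + \left(-5 + a\right) \left(2 + a\right)}$)
$w{\left(x \right)} s{\left(0,1 \right)} S{\left(-8,0 \right)} - 49 = \frac{4}{15 - 3^{2} + 3 \cdot 3} \cdot 3 \cdot 0 - 49 = \frac{4}{15 - 9 + 9} \cdot 3 \cdot 0 - 49 = \frac{4}{15} \cdot 3 \cdot 0 - 49 = \frac{4}{5} \cdot 0 - 49 = 0 - 49 = -49$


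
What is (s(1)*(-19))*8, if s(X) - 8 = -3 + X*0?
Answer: -760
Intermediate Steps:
s(X) = 5 (s(X) = 8 + (-3 + X*0) = 8 + (-3 + 0) = 8 - 3 = 5)
(s(1)*(-19))*8 = (5*(-19))*8 = -95*8 = -760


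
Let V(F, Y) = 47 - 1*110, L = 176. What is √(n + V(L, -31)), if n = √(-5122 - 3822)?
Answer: √(-63 + 4*I*√559) ≈ 5.0317 + 9.3978*I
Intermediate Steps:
n = 4*I*√559 (n = √(-8944) = 4*I*√559 ≈ 94.573*I)
V(F, Y) = -63 (V(F, Y) = 47 - 110 = -63)
√(n + V(L, -31)) = √(4*I*√559 - 63) = √(-63 + 4*I*√559)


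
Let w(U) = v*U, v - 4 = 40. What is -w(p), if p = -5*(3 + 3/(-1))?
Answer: 0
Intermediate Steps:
v = 44 (v = 4 + 40 = 44)
p = 0 (p = -5*(3 + 3*(-1)) = -5*(3 - 3) = -5*0 = 0)
w(U) = 44*U
-w(p) = -44*0 = -1*0 = 0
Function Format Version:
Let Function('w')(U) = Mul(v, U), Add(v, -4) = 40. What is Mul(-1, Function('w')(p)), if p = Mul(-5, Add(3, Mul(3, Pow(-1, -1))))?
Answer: 0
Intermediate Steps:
v = 44 (v = Add(4, 40) = 44)
p = 0 (p = Mul(-5, Add(3, Mul(3, -1))) = Mul(-5, Add(3, -3)) = Mul(-5, 0) = 0)
Function('w')(U) = Mul(44, U)
Mul(-1, Function('w')(p)) = Mul(-1, Mul(44, 0)) = Mul(-1, 0) = 0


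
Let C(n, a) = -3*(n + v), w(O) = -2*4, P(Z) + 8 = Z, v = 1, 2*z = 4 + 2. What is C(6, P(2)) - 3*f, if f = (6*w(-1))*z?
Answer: 411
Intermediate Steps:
z = 3 (z = (4 + 2)/2 = (1/2)*6 = 3)
P(Z) = -8 + Z
w(O) = -8
C(n, a) = -3 - 3*n (C(n, a) = -3*(n + 1) = -3*(1 + n) = -3 - 3*n)
f = -144 (f = (6*(-8))*3 = -48*3 = -144)
C(6, P(2)) - 3*f = (-3 - 3*6) - 3*(-144) = (-3 - 18) + 432 = -21 + 432 = 411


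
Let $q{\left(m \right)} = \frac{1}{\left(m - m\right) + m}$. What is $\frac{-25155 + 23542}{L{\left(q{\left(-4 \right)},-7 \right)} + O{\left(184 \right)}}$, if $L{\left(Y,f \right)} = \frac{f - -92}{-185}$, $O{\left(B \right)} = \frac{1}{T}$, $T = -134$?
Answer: $\frac{7997254}{2315} \approx 3454.5$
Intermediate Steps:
$O{\left(B \right)} = - \frac{1}{134}$ ($O{\left(B \right)} = \frac{1}{-134} = - \frac{1}{134}$)
$q{\left(m \right)} = \frac{1}{m}$ ($q{\left(m \right)} = \frac{1}{0 + m} = \frac{1}{m}$)
$L{\left(Y,f \right)} = - \frac{92}{185} - \frac{f}{185}$ ($L{\left(Y,f \right)} = \left(f + 92\right) \left(- \frac{1}{185}\right) = \left(92 + f\right) \left(- \frac{1}{185}\right) = - \frac{92}{185} - \frac{f}{185}$)
$\frac{-25155 + 23542}{L{\left(q{\left(-4 \right)},-7 \right)} + O{\left(184 \right)}} = \frac{-25155 + 23542}{\left(- \frac{92}{185} - - \frac{7}{185}\right) - \frac{1}{134}} = - \frac{1613}{\left(- \frac{92}{185} + \frac{7}{185}\right) - \frac{1}{134}} = - \frac{1613}{- \frac{17}{37} - \frac{1}{134}} = - \frac{1613}{- \frac{2315}{4958}} = \left(-1613\right) \left(- \frac{4958}{2315}\right) = \frac{7997254}{2315}$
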